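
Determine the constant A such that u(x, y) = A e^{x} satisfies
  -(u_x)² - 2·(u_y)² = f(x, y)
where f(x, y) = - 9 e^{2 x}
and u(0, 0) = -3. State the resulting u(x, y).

Substitute the ansatz u = A e^{x} into the left-hand side.
Derivatives of the ansatz:
  u_x = A e^{x}
  u_y = 0
Term by term:
  -(u_x)² = - A^{2} e^{2 x}
  -2·(u_y)² = 0
So the left-hand side equals
  - A^{2} e^{2 x}
This must equal f(x, y) = - 9 e^{2 x} identically.
Matching coefficients of the independent functions:
  [e^{2 x}]:  - A^{2} = -9
These equations allow (A) = (-3) or (3).
Impose the point condition(s):
  u(0, 0) = -3  ⟹  A = -3
Only A = -3 satisfies everything.
Hence u(x, y) = - 3 e^{x}.

Answer: u(x, y) = - 3 e^{x}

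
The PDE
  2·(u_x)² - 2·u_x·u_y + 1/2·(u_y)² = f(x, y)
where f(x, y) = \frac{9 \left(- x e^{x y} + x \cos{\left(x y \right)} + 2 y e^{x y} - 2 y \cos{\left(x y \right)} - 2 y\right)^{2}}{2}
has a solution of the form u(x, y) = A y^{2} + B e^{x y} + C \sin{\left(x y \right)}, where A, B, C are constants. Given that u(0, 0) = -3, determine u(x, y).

Substitute the ansatz u = A y^{2} + B e^{x y} + C \sin{\left(x y \right)} into the left-hand side.
Derivatives of the ansatz:
  u_x = B y e^{x y} + C y \cos{\left(x y \right)}
  u_y = 2 A y + B x e^{x y} + C x \cos{\left(x y \right)}
Term by term:
  2·(u_x)² = 2 B^{2} y^{2} e^{2 x y} + 4 B C y^{2} e^{x y} \cos{\left(x y \right)} + 2 C^{2} y^{2} \cos^{2}{\left(x y \right)}
  -2·u_x·u_y = - 4 A B y^{2} e^{x y} - 4 A C y^{2} \cos{\left(x y \right)} - 2 B^{2} x y e^{2 x y} - 4 B C x y e^{x y} \cos{\left(x y \right)} - 2 C^{2} x y \cos^{2}{\left(x y \right)}
  1/2·(u_y)² = 2 A^{2} y^{2} + 2 A B x y e^{x y} + 2 A C x y \cos{\left(x y \right)} + \frac{B^{2} x^{2} e^{2 x y}}{2} + B C x^{2} e^{x y} \cos{\left(x y \right)} + \frac{C^{2} x^{2} \cos^{2}{\left(x y \right)}}{2}
So the left-hand side equals
  2 A^{2} y^{2} + 2 A B x y e^{x y} - 4 A B y^{2} e^{x y} + 2 A C x y \cos{\left(x y \right)} - 4 A C y^{2} \cos{\left(x y \right)} + \frac{B^{2} x^{2} e^{2 x y}}{2} - 2 B^{2} x y e^{2 x y} + 2 B^{2} y^{2} e^{2 x y} + B C x^{2} e^{x y} \cos{\left(x y \right)} - 4 B C x y e^{x y} \cos{\left(x y \right)} + 4 B C y^{2} e^{x y} \cos{\left(x y \right)} + \frac{C^{2} x^{2} \cos^{2}{\left(x y \right)}}{2} - 2 C^{2} x y \cos^{2}{\left(x y \right)} + 2 C^{2} y^{2} \cos^{2}{\left(x y \right)}
This must equal f(x, y) identically; expanded, f = \frac{9 x^{2} e^{2 x y}}{2} - 9 x^{2} e^{x y} \cos{\left(x y \right)} + \frac{9 x^{2} \cos^{2}{\left(x y \right)}}{2} - 18 x y e^{2 x y} + 36 x y e^{x y} \cos{\left(x y \right)} + 18 x y e^{x y} - 18 x y \cos^{2}{\left(x y \right)} - 18 x y \cos{\left(x y \right)} + 18 y^{2} e^{2 x y} - 36 y^{2} e^{x y} \cos{\left(x y \right)} - 36 y^{2} e^{x y} + 18 y^{2} \cos^{2}{\left(x y \right)} + 36 y^{2} \cos{\left(x y \right)} + 18 y^{2}.
Matching coefficients of the independent functions:
  [y^{2}]:  2 A^{2} = 18
  [x^{2} e^{2 x y}]:  \frac{B^{2}}{2} = \frac{9}{2}
  [x^{2} \cos^{2}{\left(x y \right)}]:  \frac{C^{2}}{2} = \frac{9}{2}
  [y^{2} e^{x y}]:  - 4 A B = -36
  [y^{2} e^{2 x y}]:  2 B^{2} = 18
  [y^{2} \cos{\left(x y \right)}]:  - 4 A C = 36
  [y^{2} \cos^{2}{\left(x y \right)}]:  2 C^{2} = 18
  [x y e^{x y}]:  2 A B = 18
  [x y e^{2 x y}]:  - 2 B^{2} = -18
  [x y \cos{\left(x y \right)}]:  2 A C = -18
  [x y \cos^{2}{\left(x y \right)}]:  - 2 C^{2} = -18
  [x^{2} e^{x y} \cos{\left(x y \right)}]:  B C = -9
  [y^{2} e^{x y} \cos{\left(x y \right)}]:  4 B C = -36
  [x y e^{x y} \cos{\left(x y \right)}]:  - 4 B C = 36
These equations allow (A, B, C) = (-3, -3, 3) or (3, 3, -3).
Impose the point condition(s):
  u(0, 0) = -3  ⟹  B = -3
Only A = -3, B = -3, C = 3 satisfies everything.
Hence u(x, y) = - 3 y^{2} - 3 e^{x y} + 3 \sin{\left(x y \right)}.

Answer: u(x, y) = - 3 y^{2} - 3 e^{x y} + 3 \sin{\left(x y \right)}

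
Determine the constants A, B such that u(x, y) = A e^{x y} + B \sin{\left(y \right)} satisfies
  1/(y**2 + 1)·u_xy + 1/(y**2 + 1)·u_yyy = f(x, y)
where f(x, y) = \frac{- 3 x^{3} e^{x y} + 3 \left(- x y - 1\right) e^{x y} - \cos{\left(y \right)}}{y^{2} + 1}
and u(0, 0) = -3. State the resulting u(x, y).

Answer: u(x, y) = - 3 e^{x y} + \sin{\left(y \right)}

Derivation:
Substitute the ansatz u = A e^{x y} + B \sin{\left(y \right)} into the left-hand side.
Derivatives of the ansatz:
  u_xy = A x y e^{x y} + A e^{x y}
  u_yyy = A x^{3} e^{x y} - B \cos{\left(y \right)}
Term by term:
  1/(y**2 + 1)·u_xy = \frac{A x y e^{x y}}{y^{2} + 1} + \frac{A e^{x y}}{y^{2} + 1}
  1/(y**2 + 1)·u_yyy = \frac{A x^{3} e^{x y}}{y^{2} + 1} - \frac{B \cos{\left(y \right)}}{y^{2} + 1}
So the left-hand side equals
  \frac{A x^{3} e^{x y}}{y^{2} + 1} + \frac{A x y e^{x y}}{y^{2} + 1} + \frac{A e^{x y}}{y^{2} + 1} - \frac{B \cos{\left(y \right)}}{y^{2} + 1}
This must equal f(x, y) identically; expanded, f = - \frac{3 x^{3} e^{x y}}{y^{2} + 1} - \frac{3 x y e^{x y}}{y^{2} + 1} - \frac{3 e^{x y}}{y^{2} + 1} - \frac{\cos{\left(y \right)}}{y^{2} + 1}.
Matching coefficients of the independent functions:
  [\frac{e^{x y}}{y^{2} + 1}, \frac{x^{3} e^{x y}}{y^{2} + 1}, \frac{x y e^{x y}}{y^{2} + 1}]:  A = -3
  [\frac{\cos{\left(y \right)}}{y^{2} + 1}]:  - B = -1
Solving: A = -3, B = 1.
Check against the point condition:
  u(0, 0) = -3  ⟹  A = -3  ✓
Hence u(x, y) = - 3 e^{x y} + \sin{\left(y \right)}.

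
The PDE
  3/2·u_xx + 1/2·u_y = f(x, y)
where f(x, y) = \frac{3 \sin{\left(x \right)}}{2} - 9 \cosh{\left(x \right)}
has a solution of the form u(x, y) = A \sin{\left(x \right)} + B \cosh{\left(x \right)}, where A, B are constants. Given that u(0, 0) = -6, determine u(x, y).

Answer: u(x, y) = - \sin{\left(x \right)} - 6 \cosh{\left(x \right)}

Derivation:
Substitute the ansatz u = A \sin{\left(x \right)} + B \cosh{\left(x \right)} into the left-hand side.
Derivatives of the ansatz:
  u_xx = - A \sin{\left(x \right)} + B \cosh{\left(x \right)}
  u_y = 0
Term by term:
  3/2·u_xx = - \frac{3 A \sin{\left(x \right)}}{2} + \frac{3 B \cosh{\left(x \right)}}{2}
  1/2·u_y = 0
So the left-hand side equals
  - \frac{3 A \sin{\left(x \right)}}{2} + \frac{3 B \cosh{\left(x \right)}}{2}
This must equal f(x, y) = \frac{3 \sin{\left(x \right)}}{2} - 9 \cosh{\left(x \right)} identically.
Matching coefficients of the independent functions:
  [\sin{\left(x \right)}]:  - \frac{3 A}{2} = \frac{3}{2}
  [\cosh{\left(x \right)}]:  \frac{3 B}{2} = -9
Solving: A = -1, B = -6.
Check against the point condition:
  u(0, 0) = -6  ⟹  B = -6  ✓
Hence u(x, y) = - \sin{\left(x \right)} - 6 \cosh{\left(x \right)}.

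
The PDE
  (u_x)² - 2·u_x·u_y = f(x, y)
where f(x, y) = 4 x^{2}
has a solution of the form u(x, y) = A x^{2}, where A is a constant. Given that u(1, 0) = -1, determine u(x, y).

Answer: u(x, y) = - x^{2}

Derivation:
Substitute the ansatz u = A x^{2} into the left-hand side.
Derivatives of the ansatz:
  u_x = 2 A x
  u_y = 0
Term by term:
  (u_x)² = 4 A^{2} x^{2}
  -2·u_x·u_y = 0
So the left-hand side equals
  4 A^{2} x^{2}
This must equal f(x, y) = 4 x^{2} identically.
Matching coefficients of the independent functions:
  [x^{2}]:  4 A^{2} = 4
These equations allow (A) = (-1) or (1).
Impose the point condition(s):
  u(1, 0) = -1  ⟹  A = -1
Only A = -1 satisfies everything.
Hence u(x, y) = - x^{2}.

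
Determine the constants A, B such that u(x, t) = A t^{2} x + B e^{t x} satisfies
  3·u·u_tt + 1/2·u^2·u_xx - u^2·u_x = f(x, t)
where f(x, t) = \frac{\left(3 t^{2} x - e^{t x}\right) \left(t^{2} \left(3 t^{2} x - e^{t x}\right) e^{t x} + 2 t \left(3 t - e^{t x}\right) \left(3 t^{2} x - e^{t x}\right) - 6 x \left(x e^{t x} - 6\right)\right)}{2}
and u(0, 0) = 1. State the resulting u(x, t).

Substitute the ansatz u = A t^{2} x + B e^{t x} into the left-hand side.
Derivatives of the ansatz:
  u_tt = 2 A x + B x^{2} e^{t x}
  u_xx = B t^{2} e^{t x}
  u_x = A t^{2} + B t e^{t x}
Term by term:
  3·u·u_tt = 6 A^{2} t^{2} x^{2} + 3 A B t^{2} x^{3} e^{t x} + 6 A B x e^{t x} + 3 B^{2} x^{2} e^{2 t x}
  1/2·u^2·u_xx = \frac{A^{2} B t^{6} x^{2} e^{t x}}{2} + A B^{2} t^{4} x e^{2 t x} + \frac{B^{3} t^{2} e^{3 t x}}{2}
  -u^2·u_x = - A^{3} t^{6} x^{2} - A^{2} B t^{5} x^{2} e^{t x} - 2 A^{2} B t^{4} x e^{t x} - 2 A B^{2} t^{3} x e^{2 t x} - A B^{2} t^{2} e^{2 t x} - B^{3} t e^{3 t x}
So the left-hand side equals
  - A^{3} t^{6} x^{2} + \frac{A^{2} B t^{6} x^{2} e^{t x}}{2} - A^{2} B t^{5} x^{2} e^{t x} - 2 A^{2} B t^{4} x e^{t x} + 6 A^{2} t^{2} x^{2} + A B^{2} t^{4} x e^{2 t x} - 2 A B^{2} t^{3} x e^{2 t x} - A B^{2} t^{2} e^{2 t x} + 3 A B t^{2} x^{3} e^{t x} + 6 A B x e^{t x} + \frac{B^{3} t^{2} e^{3 t x}}{2} - B^{3} t e^{3 t x} + 3 B^{2} x^{2} e^{2 t x}
This must equal f(x, t) identically; expanded, f = \frac{9 t^{6} x^{2} e^{t x}}{2} + 27 t^{6} x^{2} - 9 t^{5} x^{2} e^{t x} - 3 t^{4} x e^{2 t x} - 18 t^{4} x e^{t x} + 6 t^{3} x e^{2 t x} - 9 t^{2} x^{3} e^{t x} + 54 t^{2} x^{2} + \frac{t^{2} e^{3 t x}}{2} + 3 t^{2} e^{2 t x} - t e^{3 t x} + 3 x^{2} e^{2 t x} - 18 x e^{t x}.
Matching coefficients of the independent functions:
  [t e^{3 t x}]:  - B^{3} = -1
  [t^{2} x^{2}]:  6 A^{2} = 54
  [t^{2} e^{2 t x}]:  - A B^{2} = 3
  [t^{2} e^{3 t x}]:  \frac{B^{3}}{2} = \frac{1}{2}
  [t^{6} x^{2}]:  - A^{3} = 27
  [x e^{t x}]:  6 A B = -18
  [x^{2} e^{2 t x}]:  3 B^{2} = 3
  [t^{2} x^{3} e^{t x}]:  3 A B = -9
  [t^{3} x e^{2 t x}]:  - 2 A B^{2} = 6
  [t^{4} x e^{t x}]:  - 2 A^{2} B = -18
  [t^{4} x e^{2 t x}]:  A B^{2} = -3
  [t^{5} x^{2} e^{t x}]:  - A^{2} B = -9
  [t^{6} x^{2} e^{t x}]:  \frac{A^{2} B}{2} = \frac{9}{2}
Solving: A = -3, B = 1.
Check against the point condition:
  u(0, 0) = 1  ⟹  B = 1  ✓
Hence u(x, t) = - 3 t^{2} x + e^{t x}.

Answer: u(x, t) = - 3 t^{2} x + e^{t x}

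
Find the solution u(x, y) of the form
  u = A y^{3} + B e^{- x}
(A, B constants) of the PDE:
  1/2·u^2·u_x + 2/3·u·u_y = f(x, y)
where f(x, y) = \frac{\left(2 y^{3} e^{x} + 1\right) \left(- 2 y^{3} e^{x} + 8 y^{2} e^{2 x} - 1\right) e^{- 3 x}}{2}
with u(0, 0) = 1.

Substitute the ansatz u = A y^{3} + B e^{- x} into the left-hand side.
Derivatives of the ansatz:
  u_x = - B e^{- x}
  u_y = 3 A y^{2}
Term by term:
  1/2·u^2·u_x = - \frac{A^{2} B y^{6} e^{- x}}{2} - A B^{2} y^{3} e^{- 2 x} - \frac{B^{3} e^{- 3 x}}{2}
  2/3·u·u_y = 2 A^{2} y^{5} + 2 A B y^{2} e^{- x}
So the left-hand side equals
  - \frac{A^{2} B y^{6} e^{- x}}{2} + 2 A^{2} y^{5} - A B^{2} y^{3} e^{- 2 x} + 2 A B y^{2} e^{- x} - \frac{B^{3} e^{- 3 x}}{2}
This must equal f(x, y) identically; expanded, f = - 2 y^{6} e^{- x} + 8 y^{5} - 2 y^{3} e^{- 2 x} + 4 y^{2} e^{- x} - \frac{e^{- 3 x}}{2}.
Matching coefficients of the independent functions:
  [y^{5}]:  2 A^{2} = 8
  [y^{2} e^{- x}]:  2 A B = 4
  [y^{3} e^{- 2 x}]:  - A B^{2} = -2
  [y^{6} e^{- x}]:  - \frac{A^{2} B}{2} = -2
  [e^{- 3 x}]:  - \frac{B^{3}}{2} = - \frac{1}{2}
Solving: A = 2, B = 1.
Check against the point condition:
  u(0, 0) = 1  ⟹  B = 1  ✓
Hence u(x, y) = 2 y^{3} + e^{- x}.

Answer: u(x, y) = 2 y^{3} + e^{- x}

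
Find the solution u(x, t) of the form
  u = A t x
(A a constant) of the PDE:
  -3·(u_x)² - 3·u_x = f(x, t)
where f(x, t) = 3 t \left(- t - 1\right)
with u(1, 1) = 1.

Substitute the ansatz u = A t x into the left-hand side.
Derivatives of the ansatz:
  u_x = A t
Term by term:
  -3·(u_x)² = - 3 A^{2} t^{2}
  -3·u_x = - 3 A t
So the left-hand side equals
  - 3 A^{2} t^{2} - 3 A t
This must equal f(x, t) identically; expanded, f = - 3 t^{2} - 3 t.
Matching coefficients of the independent functions:
  [t]:  - 3 A = -3
  [t^{2}]:  - 3 A^{2} = -3
Solving: A = 1.
Check against the point condition:
  u(1, 1) = 1  ⟹  A = 1  ✓
Hence u(x, t) = t x.

Answer: u(x, t) = t x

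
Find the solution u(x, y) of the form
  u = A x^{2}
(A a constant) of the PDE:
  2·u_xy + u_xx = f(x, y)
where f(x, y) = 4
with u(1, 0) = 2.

Answer: u(x, y) = 2 x^{2}

Derivation:
Substitute the ansatz u = A x^{2} into the left-hand side.
Derivatives of the ansatz:
  u_xy = 0
  u_xx = 2 A
Term by term:
  2·u_xy = 0
  u_xx = 2 A
So the left-hand side equals
  2 A
This must equal f(x, y) = 4 identically.
Matching coefficients of the independent functions:
  [constant term]:  2 A = 4
Solving: A = 2.
Check against the point condition:
  u(1, 0) = 2  ⟹  A = 2  ✓
Hence u(x, y) = 2 x^{2}.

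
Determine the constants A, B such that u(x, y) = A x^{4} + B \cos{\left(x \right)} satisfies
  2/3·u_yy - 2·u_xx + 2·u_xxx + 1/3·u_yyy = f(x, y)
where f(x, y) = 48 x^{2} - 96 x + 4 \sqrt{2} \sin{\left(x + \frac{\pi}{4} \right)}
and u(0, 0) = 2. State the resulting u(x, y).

Substitute the ansatz u = A x^{4} + B \cos{\left(x \right)} into the left-hand side.
Derivatives of the ansatz:
  u_yy = 0
  u_xx = 12 A x^{2} - B \cos{\left(x \right)}
  u_xxx = 24 A x + B \sin{\left(x \right)}
  u_yyy = 0
Term by term:
  2/3·u_yy = 0
  -2·u_xx = - 24 A x^{2} + 2 B \cos{\left(x \right)}
  2·u_xxx = 48 A x + 2 B \sin{\left(x \right)}
  1/3·u_yyy = 0
So the left-hand side equals
  - 24 A x^{2} + 48 A x + 2 B \sin{\left(x \right)} + 2 B \cos{\left(x \right)}
This must equal f(x, y) identically; expanded, f = 48 x^{2} - 96 x + 4 \sin{\left(x \right)} + 4 \cos{\left(x \right)}.
Matching coefficients of the independent functions:
  [x]:  48 A = -96
  [x^{2}]:  - 24 A = 48
  [\sin{\left(x \right)}, \cos{\left(x \right)}]:  2 B = 4
Solving: A = -2, B = 2.
Check against the point condition:
  u(0, 0) = 2  ⟹  B = 2  ✓
Hence u(x, y) = - 2 x^{4} + 2 \cos{\left(x \right)}.

Answer: u(x, y) = - 2 x^{4} + 2 \cos{\left(x \right)}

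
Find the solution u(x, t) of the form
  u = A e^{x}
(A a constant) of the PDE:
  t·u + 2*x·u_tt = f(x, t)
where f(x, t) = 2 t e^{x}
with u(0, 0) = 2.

Substitute the ansatz u = A e^{x} into the left-hand side.
Derivatives of the ansatz:
  u_tt = 0
Term by term:
  t·u = A t e^{x}
  2*x·u_tt = 0
So the left-hand side equals
  A t e^{x}
This must equal f(x, t) = 2 t e^{x} identically.
Matching coefficients of the independent functions:
  [t e^{x}]:  A = 2
Solving: A = 2.
Check against the point condition:
  u(0, 0) = 2  ⟹  A = 2  ✓
Hence u(x, t) = 2 e^{x}.

Answer: u(x, t) = 2 e^{x}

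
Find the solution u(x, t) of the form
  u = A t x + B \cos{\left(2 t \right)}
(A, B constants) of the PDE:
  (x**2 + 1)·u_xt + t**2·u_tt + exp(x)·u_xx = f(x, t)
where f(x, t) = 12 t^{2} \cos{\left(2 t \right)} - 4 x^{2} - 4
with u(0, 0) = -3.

Answer: u(x, t) = - 4 t x - 3 \cos{\left(2 t \right)}

Derivation:
Substitute the ansatz u = A t x + B \cos{\left(2 t \right)} into the left-hand side.
Derivatives of the ansatz:
  u_xt = A
  u_tt = - 4 B \cos{\left(2 t \right)}
  u_xx = 0
Term by term:
  (x**2 + 1)·u_xt = A x^{2} + A
  t**2·u_tt = - 4 B t^{2} \cos{\left(2 t \right)}
  exp(x)·u_xx = 0
So the left-hand side equals
  A x^{2} + A - 4 B t^{2} \cos{\left(2 t \right)}
This must equal f(x, t) = 12 t^{2} \cos{\left(2 t \right)} - 4 x^{2} - 4 identically.
Matching coefficients of the independent functions:
  [constant term, x^{2}]:  A = -4
  [t^{2} \cos{\left(2 t \right)}]:  - 4 B = 12
Solving: A = -4, B = -3.
Check against the point condition:
  u(0, 0) = -3  ⟹  B = -3  ✓
Hence u(x, t) = - 4 t x - 3 \cos{\left(2 t \right)}.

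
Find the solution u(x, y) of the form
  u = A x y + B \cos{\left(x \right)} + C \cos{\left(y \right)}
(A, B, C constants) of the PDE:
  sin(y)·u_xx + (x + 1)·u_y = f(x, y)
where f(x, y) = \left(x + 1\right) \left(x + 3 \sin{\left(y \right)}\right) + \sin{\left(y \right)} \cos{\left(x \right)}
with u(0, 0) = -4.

Substitute the ansatz u = A x y + B \cos{\left(x \right)} + C \cos{\left(y \right)} into the left-hand side.
Derivatives of the ansatz:
  u_xx = - B \cos{\left(x \right)}
  u_y = A x - C \sin{\left(y \right)}
Term by term:
  sin(y)·u_xx = - B \sin{\left(y \right)} \cos{\left(x \right)}
  (x + 1)·u_y = A x^{2} + A x - C x \sin{\left(y \right)} - C \sin{\left(y \right)}
So the left-hand side equals
  A x^{2} + A x - B \sin{\left(y \right)} \cos{\left(x \right)} - C x \sin{\left(y \right)} - C \sin{\left(y \right)}
This must equal f(x, y) identically; expanded, f = x^{2} + 3 x \sin{\left(y \right)} + x + \sin{\left(y \right)} \cos{\left(x \right)} + 3 \sin{\left(y \right)}.
Matching coefficients of the independent functions:
  [x, x^{2}]:  A = 1
  [x \sin{\left(y \right)}, \sin{\left(y \right)}]:  - C = 3
  [\sin{\left(y \right)} \cos{\left(x \right)}]:  - B = 1
Solving: A = 1, B = -1, C = -3.
Check against the point condition:
  u(0, 0) = -4  ⟹  B + C = -4  ✓
Hence u(x, y) = x y - \cos{\left(x \right)} - 3 \cos{\left(y \right)}.

Answer: u(x, y) = x y - \cos{\left(x \right)} - 3 \cos{\left(y \right)}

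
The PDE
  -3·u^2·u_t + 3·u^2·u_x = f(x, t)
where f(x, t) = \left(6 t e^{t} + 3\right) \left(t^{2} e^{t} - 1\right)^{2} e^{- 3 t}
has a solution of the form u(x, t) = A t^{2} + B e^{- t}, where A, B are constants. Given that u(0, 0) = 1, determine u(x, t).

Answer: u(x, t) = - t^{2} + e^{- t}

Derivation:
Substitute the ansatz u = A t^{2} + B e^{- t} into the left-hand side.
Derivatives of the ansatz:
  u_t = 2 A t - B e^{- t}
  u_x = 0
Term by term:
  -3·u^2·u_t = - 6 A^{3} t^{5} + 3 A^{2} B t^{4} e^{- t} - 12 A^{2} B t^{3} e^{- t} + 6 A B^{2} t^{2} e^{- 2 t} - 6 A B^{2} t e^{- 2 t} + 3 B^{3} e^{- 3 t}
  3·u^2·u_x = 0
So the left-hand side equals
  - 6 A^{3} t^{5} + 3 A^{2} B t^{4} e^{- t} - 12 A^{2} B t^{3} e^{- t} + 6 A B^{2} t^{2} e^{- 2 t} - 6 A B^{2} t e^{- 2 t} + 3 B^{3} e^{- 3 t}
This must equal f(x, t) identically; expanded, f = 6 t^{5} + 3 t^{4} e^{- t} - 12 t^{3} e^{- t} - 6 t^{2} e^{- 2 t} + 6 t e^{- 2 t} + 3 e^{- 3 t}.
Matching coefficients of the independent functions:
  [t^{5}]:  - 6 A^{3} = 6
  [t e^{- 2 t}]:  - 6 A B^{2} = 6
  [t^{2} e^{- 2 t}]:  6 A B^{2} = -6
  [t^{3} e^{- t}]:  - 12 A^{2} B = -12
  [t^{4} e^{- t}]:  3 A^{2} B = 3
  [e^{- 3 t}]:  3 B^{3} = 3
Solving: A = -1, B = 1.
Check against the point condition:
  u(0, 0) = 1  ⟹  B = 1  ✓
Hence u(x, t) = - t^{2} + e^{- t}.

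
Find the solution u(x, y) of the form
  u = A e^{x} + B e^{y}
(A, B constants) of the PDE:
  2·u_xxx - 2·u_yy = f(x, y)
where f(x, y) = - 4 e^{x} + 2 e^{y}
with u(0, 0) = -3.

Substitute the ansatz u = A e^{x} + B e^{y} into the left-hand side.
Derivatives of the ansatz:
  u_xxx = A e^{x}
  u_yy = B e^{y}
Term by term:
  2·u_xxx = 2 A e^{x}
  -2·u_yy = - 2 B e^{y}
So the left-hand side equals
  2 A e^{x} - 2 B e^{y}
This must equal f(x, y) = - 4 e^{x} + 2 e^{y} identically.
Matching coefficients of the independent functions:
  [e^{x}]:  2 A = -4
  [e^{y}]:  - 2 B = 2
Solving: A = -2, B = -1.
Check against the point condition:
  u(0, 0) = -3  ⟹  A + B = -3  ✓
Hence u(x, y) = - 2 e^{x} - e^{y}.

Answer: u(x, y) = - 2 e^{x} - e^{y}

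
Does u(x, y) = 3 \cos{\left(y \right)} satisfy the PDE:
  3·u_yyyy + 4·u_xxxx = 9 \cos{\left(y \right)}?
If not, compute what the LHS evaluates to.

Evaluate each term of the left-hand side for u = 3 \cos{\left(y \right)}.
Derivatives:
  u_yyyy = 3 \cos{\left(y \right)}
  u_xxxx = 0
Terms:
  3·u_yyyy = 9 \cos{\left(y \right)}
  4·u_xxxx = 0
Sum: LHS = 9 \cos{\left(y \right)}
This is exactly the given right-hand side, so u is a solution.

Answer: Yes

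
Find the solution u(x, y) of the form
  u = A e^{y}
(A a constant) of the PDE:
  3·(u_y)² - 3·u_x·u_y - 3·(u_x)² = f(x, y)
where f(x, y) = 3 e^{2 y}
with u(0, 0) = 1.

Substitute the ansatz u = A e^{y} into the left-hand side.
Derivatives of the ansatz:
  u_y = A e^{y}
  u_x = 0
Term by term:
  3·(u_y)² = 3 A^{2} e^{2 y}
  -3·u_x·u_y = 0
  -3·(u_x)² = 0
So the left-hand side equals
  3 A^{2} e^{2 y}
This must equal f(x, y) = 3 e^{2 y} identically.
Matching coefficients of the independent functions:
  [e^{2 y}]:  3 A^{2} = 3
These equations allow (A) = (-1) or (1).
Impose the point condition(s):
  u(0, 0) = 1  ⟹  A = 1
Only A = 1 satisfies everything.
Hence u(x, y) = e^{y}.

Answer: u(x, y) = e^{y}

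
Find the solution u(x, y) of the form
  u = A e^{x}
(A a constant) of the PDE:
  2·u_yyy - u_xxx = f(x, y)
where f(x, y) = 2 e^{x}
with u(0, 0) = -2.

Substitute the ansatz u = A e^{x} into the left-hand side.
Derivatives of the ansatz:
  u_yyy = 0
  u_xxx = A e^{x}
Term by term:
  2·u_yyy = 0
  -u_xxx = - A e^{x}
So the left-hand side equals
  - A e^{x}
This must equal f(x, y) = 2 e^{x} identically.
Matching coefficients of the independent functions:
  [e^{x}]:  - A = 2
Solving: A = -2.
Check against the point condition:
  u(0, 0) = -2  ⟹  A = -2  ✓
Hence u(x, y) = - 2 e^{x}.

Answer: u(x, y) = - 2 e^{x}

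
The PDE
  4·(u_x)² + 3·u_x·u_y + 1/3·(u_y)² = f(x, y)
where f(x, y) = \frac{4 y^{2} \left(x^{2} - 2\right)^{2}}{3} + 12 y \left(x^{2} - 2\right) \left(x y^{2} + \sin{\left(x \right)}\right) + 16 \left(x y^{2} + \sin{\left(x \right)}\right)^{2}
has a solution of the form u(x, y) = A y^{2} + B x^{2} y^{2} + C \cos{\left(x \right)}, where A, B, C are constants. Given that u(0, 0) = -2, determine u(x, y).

Answer: u(x, y) = x^{2} y^{2} - 2 y^{2} - 2 \cos{\left(x \right)}

Derivation:
Substitute the ansatz u = A y^{2} + B x^{2} y^{2} + C \cos{\left(x \right)} into the left-hand side.
Derivatives of the ansatz:
  u_x = 2 B x y^{2} - C \sin{\left(x \right)}
  u_y = 2 A y + 2 B x^{2} y
Term by term:
  4·(u_x)² = 16 B^{2} x^{2} y^{4} - 16 B C x y^{2} \sin{\left(x \right)} + 4 C^{2} \sin^{2}{\left(x \right)}
  3·u_x·u_y = 12 A B x y^{3} - 6 A C y \sin{\left(x \right)} + 12 B^{2} x^{3} y^{3} - 6 B C x^{2} y \sin{\left(x \right)}
  1/3·(u_y)² = \frac{4 A^{2} y^{2}}{3} + \frac{8 A B x^{2} y^{2}}{3} + \frac{4 B^{2} x^{4} y^{2}}{3}
So the left-hand side equals
  \frac{4 A^{2} y^{2}}{3} + \frac{8 A B x^{2} y^{2}}{3} + 12 A B x y^{3} - 6 A C y \sin{\left(x \right)} + \frac{4 B^{2} x^{4} y^{2}}{3} + 12 B^{2} x^{3} y^{3} + 16 B^{2} x^{2} y^{4} - 6 B C x^{2} y \sin{\left(x \right)} - 16 B C x y^{2} \sin{\left(x \right)} + 4 C^{2} \sin^{2}{\left(x \right)}
This must equal f(x, y) identically; expanded, f = \frac{4 x^{4} y^{2}}{3} + 12 x^{3} y^{3} + 16 x^{2} y^{4} - \frac{16 x^{2} y^{2}}{3} + 12 x^{2} y \sin{\left(x \right)} - 24 x y^{3} + 32 x y^{2} \sin{\left(x \right)} + \frac{16 y^{2}}{3} - 24 y \sin{\left(x \right)} + 16 \sin^{2}{\left(x \right)}.
Matching coefficients of the independent functions:
  [y^{2}]:  \frac{4 A^{2}}{3} = \frac{16}{3}
  [x y^{3}]:  12 A B = -24
  [x^{2} y^{2}]:  \frac{8 A B}{3} = - \frac{16}{3}
  [x^{2} y^{4}]:  16 B^{2} = 16
  [x^{3} y^{3}]:  12 B^{2} = 12
  [x^{4} y^{2}]:  \frac{4 B^{2}}{3} = \frac{4}{3}
  [y \sin{\left(x \right)}]:  - 6 A C = -24
  [x y^{2} \sin{\left(x \right)}]:  - 16 B C = 32
  [x^{2} y \sin{\left(x \right)}]:  - 6 B C = 12
  [\sin^{2}{\left(x \right)}]:  4 C^{2} = 16
These equations allow (A, B, C) = (-2, 1, -2) or (2, -1, 2).
Impose the point condition(s):
  u(0, 0) = -2  ⟹  C = -2
Only A = -2, B = 1, C = -2 satisfies everything.
Hence u(x, y) = x^{2} y^{2} - 2 y^{2} - 2 \cos{\left(x \right)}.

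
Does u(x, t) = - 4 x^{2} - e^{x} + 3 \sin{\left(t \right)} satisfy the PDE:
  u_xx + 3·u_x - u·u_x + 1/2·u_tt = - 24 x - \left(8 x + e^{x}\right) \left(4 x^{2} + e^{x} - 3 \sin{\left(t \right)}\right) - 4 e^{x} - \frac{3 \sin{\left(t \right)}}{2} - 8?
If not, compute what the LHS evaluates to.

Answer: Yes

Derivation:
Evaluate each term of the left-hand side for u = - 4 x^{2} - e^{x} + 3 \sin{\left(t \right)}.
Derivatives:
  u_xx = - e^{x} - 8
  u_x = - 8 x - e^{x}
  u_tt = - 3 \sin{\left(t \right)}
Terms:
  u_xx = - e^{x} - 8
  3·u_x = - 24 x - 3 e^{x}
  -u·u_x = \left(- 8 x - e^{x}\right) \left(4 x^{2} + e^{x} - 3 \sin{\left(t \right)}\right)
  1/2·u_tt = - \frac{3 \sin{\left(t \right)}}{2}
Sum: LHS = - 24 x - \left(8 x + e^{x}\right) \left(4 x^{2} + e^{x} - 3 \sin{\left(t \right)}\right) - 4 e^{x} - \frac{3 \sin{\left(t \right)}}{2} - 8
This is exactly the given right-hand side, so u is a solution.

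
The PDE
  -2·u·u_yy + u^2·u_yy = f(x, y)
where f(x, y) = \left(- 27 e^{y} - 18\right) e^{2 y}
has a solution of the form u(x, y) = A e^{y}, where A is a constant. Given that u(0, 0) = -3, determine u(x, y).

Substitute the ansatz u = A e^{y} into the left-hand side.
Derivatives of the ansatz:
  u_yy = A e^{y}
Term by term:
  -2·u·u_yy = - 2 A^{2} e^{2 y}
  u^2·u_yy = A^{3} e^{3 y}
So the left-hand side equals
  A^{3} e^{3 y} - 2 A^{2} e^{2 y}
This must equal f(x, y) = \left(- 27 e^{y} - 18\right) e^{2 y} identically.
Matching coefficients of the independent functions:
  [e^{2 y}]:  - 2 A^{2} = -18
  [e^{3 y}]:  A^{3} = -27
Solving: A = -3.
Check against the point condition:
  u(0, 0) = -3  ⟹  A = -3  ✓
Hence u(x, y) = - 3 e^{y}.

Answer: u(x, y) = - 3 e^{y}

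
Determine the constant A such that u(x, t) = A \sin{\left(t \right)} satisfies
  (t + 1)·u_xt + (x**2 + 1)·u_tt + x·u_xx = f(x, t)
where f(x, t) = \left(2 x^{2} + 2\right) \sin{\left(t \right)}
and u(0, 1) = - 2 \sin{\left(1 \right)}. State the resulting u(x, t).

Substitute the ansatz u = A \sin{\left(t \right)} into the left-hand side.
Derivatives of the ansatz:
  u_xt = 0
  u_tt = - A \sin{\left(t \right)}
  u_xx = 0
Term by term:
  (t + 1)·u_xt = 0
  (x**2 + 1)·u_tt = - A x^{2} \sin{\left(t \right)} - A \sin{\left(t \right)}
  x·u_xx = 0
So the left-hand side equals
  - A x^{2} \sin{\left(t \right)} - A \sin{\left(t \right)}
This must equal f(x, t) identically; expanded, f = 2 x^{2} \sin{\left(t \right)} + 2 \sin{\left(t \right)}.
Matching coefficients of the independent functions:
  [x^{2} \sin{\left(t \right)}, \sin{\left(t \right)}]:  - A = 2
Solving: A = -2.
Check against the point condition:
  u(0, 1) = - 2 \sin{\left(1 \right)}  ⟹  A \sin{\left(1 \right)} = - 2 \sin{\left(1 \right)}  ✓
Hence u(x, t) = - 2 \sin{\left(t \right)}.

Answer: u(x, t) = - 2 \sin{\left(t \right)}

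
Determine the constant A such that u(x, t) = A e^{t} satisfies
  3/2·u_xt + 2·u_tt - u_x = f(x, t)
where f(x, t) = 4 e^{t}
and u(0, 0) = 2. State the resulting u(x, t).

Answer: u(x, t) = 2 e^{t}

Derivation:
Substitute the ansatz u = A e^{t} into the left-hand side.
Derivatives of the ansatz:
  u_xt = 0
  u_tt = A e^{t}
  u_x = 0
Term by term:
  3/2·u_xt = 0
  2·u_tt = 2 A e^{t}
  -u_x = 0
So the left-hand side equals
  2 A e^{t}
This must equal f(x, t) = 4 e^{t} identically.
Matching coefficients of the independent functions:
  [e^{t}]:  2 A = 4
Solving: A = 2.
Check against the point condition:
  u(0, 0) = 2  ⟹  A = 2  ✓
Hence u(x, t) = 2 e^{t}.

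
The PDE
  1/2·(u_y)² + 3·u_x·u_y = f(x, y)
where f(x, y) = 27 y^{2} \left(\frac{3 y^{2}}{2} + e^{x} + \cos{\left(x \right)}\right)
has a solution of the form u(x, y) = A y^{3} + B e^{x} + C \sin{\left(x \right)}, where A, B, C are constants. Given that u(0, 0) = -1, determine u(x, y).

Substitute the ansatz u = A y^{3} + B e^{x} + C \sin{\left(x \right)} into the left-hand side.
Derivatives of the ansatz:
  u_y = 3 A y^{2}
  u_x = B e^{x} + C \cos{\left(x \right)}
Term by term:
  1/2·(u_y)² = \frac{9 A^{2} y^{4}}{2}
  3·u_x·u_y = 9 A B y^{2} e^{x} + 9 A C y^{2} \cos{\left(x \right)}
So the left-hand side equals
  \frac{9 A^{2} y^{4}}{2} + 9 A B y^{2} e^{x} + 9 A C y^{2} \cos{\left(x \right)}
This must equal f(x, y) identically; expanded, f = \frac{81 y^{4}}{2} + 27 y^{2} e^{x} + 27 y^{2} \cos{\left(x \right)}.
Matching coefficients of the independent functions:
  [y^{4}]:  \frac{9 A^{2}}{2} = \frac{81}{2}
  [y^{2} e^{x}]:  9 A B = 27
  [y^{2} \cos{\left(x \right)}]:  9 A C = 27
These equations allow (A, B, C) = (-3, -1, -1) or (3, 1, 1).
Impose the point condition(s):
  u(0, 0) = -1  ⟹  B = -1
Only A = -3, B = -1, C = -1 satisfies everything.
Hence u(x, y) = - 3 y^{3} - e^{x} - \sin{\left(x \right)}.

Answer: u(x, y) = - 3 y^{3} - e^{x} - \sin{\left(x \right)}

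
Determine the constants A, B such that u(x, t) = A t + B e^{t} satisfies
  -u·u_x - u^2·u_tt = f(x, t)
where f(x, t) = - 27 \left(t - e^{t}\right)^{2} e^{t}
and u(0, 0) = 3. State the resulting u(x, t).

Substitute the ansatz u = A t + B e^{t} into the left-hand side.
Derivatives of the ansatz:
  u_x = 0
  u_tt = B e^{t}
Term by term:
  -u·u_x = 0
  -u^2·u_tt = - A^{2} B t^{2} e^{t} - 2 A B^{2} t e^{2 t} - B^{3} e^{3 t}
So the left-hand side equals
  - A^{2} B t^{2} e^{t} - 2 A B^{2} t e^{2 t} - B^{3} e^{3 t}
This must equal f(x, t) identically; expanded, f = - 27 t^{2} e^{t} + 54 t e^{2 t} - 27 e^{3 t}.
Matching coefficients of the independent functions:
  [t e^{2 t}]:  - 2 A B^{2} = 54
  [t^{2} e^{t}]:  - A^{2} B = -27
  [e^{3 t}]:  - B^{3} = -27
Solving: A = -3, B = 3.
Check against the point condition:
  u(0, 0) = 3  ⟹  B = 3  ✓
Hence u(x, t) = - 3 t + 3 e^{t}.

Answer: u(x, t) = - 3 t + 3 e^{t}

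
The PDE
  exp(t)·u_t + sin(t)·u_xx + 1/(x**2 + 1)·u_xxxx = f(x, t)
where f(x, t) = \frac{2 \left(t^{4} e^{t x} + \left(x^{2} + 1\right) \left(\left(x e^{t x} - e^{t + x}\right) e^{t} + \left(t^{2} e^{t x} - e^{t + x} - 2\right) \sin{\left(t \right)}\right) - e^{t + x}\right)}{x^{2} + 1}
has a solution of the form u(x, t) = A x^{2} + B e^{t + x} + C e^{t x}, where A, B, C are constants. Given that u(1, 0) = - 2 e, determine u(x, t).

Substitute the ansatz u = A x^{2} + B e^{t + x} + C e^{t x} into the left-hand side.
Derivatives of the ansatz:
  u_t = B e^{t} e^{x} + C x e^{t x}
  u_xx = 2 A + B e^{t} e^{x} + C t^{2} e^{t x}
  u_xxxx = B e^{t} e^{x} + C t^{4} e^{t x}
Term by term:
  exp(t)·u_t = B e^{2 t} e^{x} + C x e^{t} e^{t x}
  sin(t)·u_xx = 2 A \sin{\left(t \right)} + B e^{t} e^{x} \sin{\left(t \right)} + C t^{2} e^{t x} \sin{\left(t \right)}
  1/(x**2 + 1)·u_xxxx = \frac{B e^{t} e^{x}}{x^{2} + 1} + \frac{C t^{4} e^{t x}}{x^{2} + 1}
So the left-hand side equals
  2 A \sin{\left(t \right)} + B e^{2 t} e^{x} + B e^{t} e^{x} \sin{\left(t \right)} + \frac{B e^{t} e^{x}}{x^{2} + 1} + \frac{C t^{4} e^{t x}}{x^{2} + 1} + C t^{2} e^{t x} \sin{\left(t \right)} + C x e^{t} e^{t x}
This must equal f(x, t) identically; expanded, f = \frac{2 t^{4} e^{t x}}{x^{2} + 1} + 2 t^{2} e^{t x} \sin{\left(t \right)} + 2 x e^{t} e^{t x} - 2 e^{2 t} e^{x} - 2 e^{t} e^{x} \sin{\left(t \right)} - 4 \sin{\left(t \right)} - \frac{2 e^{t} e^{x}}{x^{2} + 1}.
Matching coefficients of the independent functions:
  [e^{2 t} e^{x}, \frac{e^{t} e^{x}}{x^{2} + 1}, e^{t} e^{x} \sin{\left(t \right)}]:  B = -2
  [t^{2} e^{t x} \sin{\left(t \right)}, \frac{t^{4} e^{t x}}{x^{2} + 1}, x e^{t} e^{t x}]:  C = 2
  [\sin{\left(t \right)}]:  2 A = -4
Solving: A = -2, B = -2, C = 2.
Check against the point condition:
  u(1, 0) = - 2 e  ⟹  A + e B + C = - 2 e  ✓
Hence u(x, t) = - 2 x^{2} + 2 e^{t x} - 2 e^{t + x}.

Answer: u(x, t) = - 2 x^{2} + 2 e^{t x} - 2 e^{t + x}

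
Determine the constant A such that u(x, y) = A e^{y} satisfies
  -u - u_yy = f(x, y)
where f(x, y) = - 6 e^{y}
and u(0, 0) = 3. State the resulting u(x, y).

Answer: u(x, y) = 3 e^{y}

Derivation:
Substitute the ansatz u = A e^{y} into the left-hand side.
Derivatives of the ansatz:
  u_yy = A e^{y}
Term by term:
  -u = - A e^{y}
  -u_yy = - A e^{y}
So the left-hand side equals
  - 2 A e^{y}
This must equal f(x, y) = - 6 e^{y} identically.
Matching coefficients of the independent functions:
  [e^{y}]:  - 2 A = -6
Solving: A = 3.
Check against the point condition:
  u(0, 0) = 3  ⟹  A = 3  ✓
Hence u(x, y) = 3 e^{y}.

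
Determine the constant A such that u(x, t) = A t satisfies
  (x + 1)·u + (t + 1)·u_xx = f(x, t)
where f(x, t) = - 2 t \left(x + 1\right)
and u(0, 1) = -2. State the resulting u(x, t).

Answer: u(x, t) = - 2 t

Derivation:
Substitute the ansatz u = A t into the left-hand side.
Derivatives of the ansatz:
  u_xx = 0
Term by term:
  (x + 1)·u = A t x + A t
  (t + 1)·u_xx = 0
So the left-hand side equals
  A t x + A t
This must equal f(x, t) = - 2 t \left(x + 1\right) identically.
Matching coefficients of the independent functions:
  [t, t x]:  A = -2
Solving: A = -2.
Check against the point condition:
  u(0, 1) = -2  ⟹  A = -2  ✓
Hence u(x, t) = - 2 t.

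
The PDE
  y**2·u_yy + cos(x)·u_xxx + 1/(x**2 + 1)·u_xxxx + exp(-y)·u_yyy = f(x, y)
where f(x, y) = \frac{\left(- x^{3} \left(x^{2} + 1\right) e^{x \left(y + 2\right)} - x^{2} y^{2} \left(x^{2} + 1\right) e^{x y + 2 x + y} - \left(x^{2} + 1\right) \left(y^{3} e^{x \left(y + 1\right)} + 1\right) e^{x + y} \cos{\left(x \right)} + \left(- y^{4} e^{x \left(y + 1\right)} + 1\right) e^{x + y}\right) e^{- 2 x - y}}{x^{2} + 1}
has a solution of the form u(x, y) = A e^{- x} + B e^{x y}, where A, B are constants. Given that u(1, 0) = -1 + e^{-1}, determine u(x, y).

Substitute the ansatz u = A e^{- x} + B e^{x y} into the left-hand side.
Derivatives of the ansatz:
  u_yy = B x^{2} e^{x y}
  u_xxx = - A e^{- x} + B y^{3} e^{x y}
  u_xxxx = A e^{- x} + B y^{4} e^{x y}
  u_yyy = B x^{3} e^{x y}
Term by term:
  y**2·u_yy = B x^{2} y^{2} e^{x y}
  cos(x)·u_xxx = - A e^{- x} \cos{\left(x \right)} + B y^{3} e^{x y} \cos{\left(x \right)}
  1/(x**2 + 1)·u_xxxx = \frac{A}{x^{2} e^{x} + e^{x}} + \frac{B y^{4} e^{x y}}{x^{2} + 1}
  exp(-y)·u_yyy = B x^{3} e^{- y} e^{x y}
So the left-hand side equals
  - A e^{- x} \cos{\left(x \right)} + \frac{A}{x^{2} e^{x} + e^{x}} + B x^{3} e^{- y} e^{x y} + B x^{2} y^{2} e^{x y} + \frac{B y^{4} e^{x y}}{x^{2} + 1} + B y^{3} e^{x y} \cos{\left(x \right)}
This must equal f(x, y) identically; expanded, f = - x^{3} e^{- y} e^{x y} - x^{2} y^{2} e^{x y} - \frac{y^{4} e^{x y}}{x^{2} + 1} - y^{3} e^{x y} \cos{\left(x \right)} - e^{- x} \cos{\left(x \right)} + \frac{1}{x^{2} e^{x} + e^{x}}.
Matching coefficients of the independent functions:
  [e^{- x} \cos{\left(x \right)}]:  - A = -1
  [x^{2} y^{2} e^{x y}, x^{3} e^{- y} e^{x y}, y^{3} e^{x y} \cos{\left(x \right)}, \frac{y^{4} e^{x y}}{x^{2} + 1}]:  B = -1
  [\frac{1}{x^{2} e^{x} + e^{x}}]:  A = 1
Solving: A = 1, B = -1.
Check against the point condition:
  u(1, 0) = -1 + e^{-1}  ⟹  \frac{A}{e} + B = -1 + e^{-1}  ✓
Hence u(x, y) = - e^{x y} + e^{- x}.

Answer: u(x, y) = - e^{x y} + e^{- x}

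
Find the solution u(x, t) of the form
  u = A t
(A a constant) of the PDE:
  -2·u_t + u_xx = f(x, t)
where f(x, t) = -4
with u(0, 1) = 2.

Substitute the ansatz u = A t into the left-hand side.
Derivatives of the ansatz:
  u_t = A
  u_xx = 0
Term by term:
  -2·u_t = - 2 A
  u_xx = 0
So the left-hand side equals
  - 2 A
This must equal f(x, t) = -4 identically.
Matching coefficients of the independent functions:
  [constant term]:  - 2 A = -4
Solving: A = 2.
Check against the point condition:
  u(0, 1) = 2  ⟹  A = 2  ✓
Hence u(x, t) = 2 t.

Answer: u(x, t) = 2 t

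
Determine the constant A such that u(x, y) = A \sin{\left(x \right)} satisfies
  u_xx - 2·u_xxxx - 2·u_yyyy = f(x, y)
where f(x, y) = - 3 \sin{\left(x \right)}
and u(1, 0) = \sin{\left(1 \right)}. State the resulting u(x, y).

Substitute the ansatz u = A \sin{\left(x \right)} into the left-hand side.
Derivatives of the ansatz:
  u_xx = - A \sin{\left(x \right)}
  u_xxxx = A \sin{\left(x \right)}
  u_yyyy = 0
Term by term:
  u_xx = - A \sin{\left(x \right)}
  -2·u_xxxx = - 2 A \sin{\left(x \right)}
  -2·u_yyyy = 0
So the left-hand side equals
  - 3 A \sin{\left(x \right)}
This must equal f(x, y) = - 3 \sin{\left(x \right)} identically.
Matching coefficients of the independent functions:
  [\sin{\left(x \right)}]:  - 3 A = -3
Solving: A = 1.
Check against the point condition:
  u(1, 0) = \sin{\left(1 \right)}  ⟹  A \sin{\left(1 \right)} = \sin{\left(1 \right)}  ✓
Hence u(x, y) = \sin{\left(x \right)}.

Answer: u(x, y) = \sin{\left(x \right)}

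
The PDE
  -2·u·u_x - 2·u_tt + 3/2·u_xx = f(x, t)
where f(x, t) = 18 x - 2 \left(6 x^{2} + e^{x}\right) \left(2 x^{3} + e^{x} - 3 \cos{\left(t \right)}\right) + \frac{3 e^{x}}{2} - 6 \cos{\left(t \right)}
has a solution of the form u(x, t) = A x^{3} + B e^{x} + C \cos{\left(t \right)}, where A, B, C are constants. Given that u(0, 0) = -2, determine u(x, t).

Substitute the ansatz u = A x^{3} + B e^{x} + C \cos{\left(t \right)} into the left-hand side.
Derivatives of the ansatz:
  u_x = 3 A x^{2} + B e^{x}
  u_tt = - C \cos{\left(t \right)}
  u_xx = 6 A x + B e^{x}
Term by term:
  -2·u·u_x = - 6 A^{2} x^{5} - 2 A B x^{3} e^{x} - 6 A B x^{2} e^{x} - 6 A C x^{2} \cos{\left(t \right)} - 2 B^{2} e^{2 x} - 2 B C e^{x} \cos{\left(t \right)}
  -2·u_tt = 2 C \cos{\left(t \right)}
  3/2·u_xx = 9 A x + \frac{3 B e^{x}}{2}
So the left-hand side equals
  - 6 A^{2} x^{5} - 2 A B x^{3} e^{x} - 6 A B x^{2} e^{x} - 6 A C x^{2} \cos{\left(t \right)} + 9 A x - 2 B^{2} e^{2 x} - 2 B C e^{x} \cos{\left(t \right)} + \frac{3 B e^{x}}{2} + 2 C \cos{\left(t \right)}
This must equal f(x, t) identically; expanded, f = - 24 x^{5} - 4 x^{3} e^{x} - 12 x^{2} e^{x} + 36 x^{2} \cos{\left(t \right)} + 18 x - 2 e^{2 x} + 6 e^{x} \cos{\left(t \right)} + \frac{3 e^{x}}{2} - 6 \cos{\left(t \right)}.
Matching coefficients of the independent functions:
  [x]:  9 A = 18
  [x^{5}]:  - 6 A^{2} = -24
  [x^{2} e^{x}]:  - 6 A B = -12
  [x^{2} \cos{\left(t \right)}]:  - 6 A C = 36
  [x^{3} e^{x}]:  - 2 A B = -4
  [e^{x} \cos{\left(t \right)}]:  - 2 B C = 6
  [e^{x}]:  \frac{3 B}{2} = \frac{3}{2}
  [e^{2 x}]:  - 2 B^{2} = -2
  [\cos{\left(t \right)}]:  2 C = -6
Solving: A = 2, B = 1, C = -3.
Check against the point condition:
  u(0, 0) = -2  ⟹  B + C = -2  ✓
Hence u(x, t) = 2 x^{3} + e^{x} - 3 \cos{\left(t \right)}.

Answer: u(x, t) = 2 x^{3} + e^{x} - 3 \cos{\left(t \right)}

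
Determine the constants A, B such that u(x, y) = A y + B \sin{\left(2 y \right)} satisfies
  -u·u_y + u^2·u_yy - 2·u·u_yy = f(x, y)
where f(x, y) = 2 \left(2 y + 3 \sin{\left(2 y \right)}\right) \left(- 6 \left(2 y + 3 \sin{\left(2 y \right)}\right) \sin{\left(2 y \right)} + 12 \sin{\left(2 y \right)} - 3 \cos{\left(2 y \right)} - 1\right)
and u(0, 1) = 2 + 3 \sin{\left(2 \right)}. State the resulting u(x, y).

Answer: u(x, y) = 2 y + 3 \sin{\left(2 y \right)}

Derivation:
Substitute the ansatz u = A y + B \sin{\left(2 y \right)} into the left-hand side.
Derivatives of the ansatz:
  u_y = A + 2 B \cos{\left(2 y \right)}
  u_yy = - 4 B \sin{\left(2 y \right)}
Term by term:
  -u·u_y = - A^{2} y - 2 A B y \cos{\left(2 y \right)} - A B \sin{\left(2 y \right)} - 2 B^{2} \sin{\left(2 y \right)} \cos{\left(2 y \right)}
  u^2·u_yy = - 4 A^{2} B y^{2} \sin{\left(2 y \right)} - 8 A B^{2} y \sin^{2}{\left(2 y \right)} - 4 B^{3} \sin^{3}{\left(2 y \right)}
  -2·u·u_yy = 8 A B y \sin{\left(2 y \right)} + 8 B^{2} \sin^{2}{\left(2 y \right)}
So the left-hand side equals
  - 4 A^{2} B y^{2} \sin{\left(2 y \right)} - A^{2} y - 8 A B^{2} y \sin^{2}{\left(2 y \right)} + 8 A B y \sin{\left(2 y \right)} - 2 A B y \cos{\left(2 y \right)} - A B \sin{\left(2 y \right)} - 4 B^{3} \sin^{3}{\left(2 y \right)} + 8 B^{2} \sin^{2}{\left(2 y \right)} - 2 B^{2} \sin{\left(2 y \right)} \cos{\left(2 y \right)}
This must equal f(x, y) identically; expanded, f = - 48 y^{2} \sin{\left(2 y \right)} - 144 y \sin^{2}{\left(2 y \right)} + 48 y \sin{\left(2 y \right)} - 12 y \cos{\left(2 y \right)} - 4 y - 108 \sin^{3}{\left(2 y \right)} + 72 \sin^{2}{\left(2 y \right)} - 18 \sin{\left(2 y \right)} \cos{\left(2 y \right)} - 6 \sin{\left(2 y \right)}.
Matching coefficients of the independent functions:
  [y]:  - A^{2} = -4
  [y \sin{\left(2 y \right)}]:  8 A B = 48
  [y \sin^{2}{\left(2 y \right)}]:  - 8 A B^{2} = -144
  [y \cos{\left(2 y \right)}]:  - 2 A B = -12
  [y^{2} \sin{\left(2 y \right)}]:  - 4 A^{2} B = -48
  [\sin{\left(2 y \right)} \cos{\left(2 y \right)}]:  - 2 B^{2} = -18
  [\sin{\left(2 y \right)}]:  - A B = -6
  [\sin^{2}{\left(2 y \right)}]:  8 B^{2} = 72
  [\sin^{3}{\left(2 y \right)}]:  - 4 B^{3} = -108
Solving: A = 2, B = 3.
Check against the point condition:
  u(0, 1) = 2 + 3 \sin{\left(2 \right)}  ⟹  A + B \sin{\left(2 \right)} = 2 + 3 \sin{\left(2 \right)}  ✓
Hence u(x, y) = 2 y + 3 \sin{\left(2 y \right)}.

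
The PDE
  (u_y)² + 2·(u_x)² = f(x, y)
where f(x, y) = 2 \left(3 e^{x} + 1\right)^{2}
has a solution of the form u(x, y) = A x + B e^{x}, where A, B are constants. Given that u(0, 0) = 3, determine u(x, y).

Substitute the ansatz u = A x + B e^{x} into the left-hand side.
Derivatives of the ansatz:
  u_y = 0
  u_x = A + B e^{x}
Term by term:
  (u_y)² = 0
  2·(u_x)² = 2 A^{2} + 4 A B e^{x} + 2 B^{2} e^{2 x}
So the left-hand side equals
  2 A^{2} + 4 A B e^{x} + 2 B^{2} e^{2 x}
This must equal f(x, y) identically; expanded, f = 18 e^{2 x} + 12 e^{x} + 2.
Matching coefficients of the independent functions:
  [constant term]:  2 A^{2} = 2
  [e^{x}]:  4 A B = 12
  [e^{2 x}]:  2 B^{2} = 18
These equations allow (A, B) = (-1, -3) or (1, 3).
Impose the point condition(s):
  u(0, 0) = 3  ⟹  B = 3
Only A = 1, B = 3 satisfies everything.
Hence u(x, y) = x + 3 e^{x}.

Answer: u(x, y) = x + 3 e^{x}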